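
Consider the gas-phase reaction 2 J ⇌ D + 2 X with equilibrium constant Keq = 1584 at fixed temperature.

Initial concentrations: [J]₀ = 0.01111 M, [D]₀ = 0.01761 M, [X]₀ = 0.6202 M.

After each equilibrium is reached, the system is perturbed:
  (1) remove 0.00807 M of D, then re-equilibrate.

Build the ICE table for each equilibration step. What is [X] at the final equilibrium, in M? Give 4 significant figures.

[X]_eq = 0.6294 M

Q₀ = 54.88 vs Keq = 1584 ⇒ Q<K, forward
Step 1:
                   J          D          X
  Initial    0.01111    0.01761     0.6202
  Change   -0.008766   0.004383   0.008766
  Equil     0.002344    0.02199      0.629
  solve Keq expr → x = 0.004383; check Q = 1584
Then remove 0.00807 M of D.
Step 2:
                   J          D          X
  Initial   0.002344    0.01392      0.629
  Change  -4.6212e-04 2.3106e-04 4.6212e-04
  Equil     0.001882    0.01415     0.6294
  solve Keq expr → x = 2.3106e-04; check Q = 1584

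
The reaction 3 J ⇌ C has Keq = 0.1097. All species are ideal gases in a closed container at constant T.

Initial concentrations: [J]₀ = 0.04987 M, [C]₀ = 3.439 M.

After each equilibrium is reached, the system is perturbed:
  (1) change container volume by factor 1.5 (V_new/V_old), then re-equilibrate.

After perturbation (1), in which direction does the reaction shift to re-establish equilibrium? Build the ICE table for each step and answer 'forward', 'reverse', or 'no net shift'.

Direction: reverse

Q₀ = 2.7728e+04 vs Keq = 0.1097 ⇒ Q>K, reverse
Step 1:
                   J          C
  Initial    0.04987      3.439
  Change       2.789    -0.9296
  Equil        2.839      2.509
  solve Keq expr → x = -0.9296; check Q = 0.1097
Then change container volume by factor 1.5 (V_new/V_old).
Step 2:
                   J          C
  Initial      1.892      1.673
  Change      0.5018    -0.1673
  Equil        2.394      1.506
  solve Keq expr → x = -0.1673; check Q = 0.1097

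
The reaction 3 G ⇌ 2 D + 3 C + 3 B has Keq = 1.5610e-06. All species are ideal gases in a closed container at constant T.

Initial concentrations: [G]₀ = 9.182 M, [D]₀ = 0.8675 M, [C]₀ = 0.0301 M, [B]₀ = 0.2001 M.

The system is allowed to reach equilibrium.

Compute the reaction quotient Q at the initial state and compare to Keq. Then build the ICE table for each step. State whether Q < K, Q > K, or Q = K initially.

Q₀ = 2.1241e-10 vs Keq = 1.5610e-06 ⇒ Q<K, forward
Step 1:
                  G         D         C         B
  Initial     9.182    0.8675    0.0301    0.2001
  Change    -0.2171    0.1448    0.2171    0.2171
  Equil       8.965     1.012    0.2472    0.4172
  solve Keq expr → x = 0.07238; check Q = 1.5610e-06

Q₀ = 2.1241e-10; Q < K (proceeds forward)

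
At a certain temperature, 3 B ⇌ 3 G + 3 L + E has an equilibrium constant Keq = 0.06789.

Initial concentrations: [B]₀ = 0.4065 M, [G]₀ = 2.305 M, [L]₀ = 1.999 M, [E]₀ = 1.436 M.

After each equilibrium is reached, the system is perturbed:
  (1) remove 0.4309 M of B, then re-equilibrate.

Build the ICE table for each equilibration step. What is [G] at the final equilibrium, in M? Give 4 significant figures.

[G]_eq = 0.9175 M

Q₀ = 2091 vs Keq = 0.06789 ⇒ Q>K, reverse
Step 1:
                  B         G         L         E
  Initial    0.4065     2.305     1.999     1.436
  Change      1.303    -1.303    -1.303   -0.4344
  Equil        1.71     1.002    0.6958     1.002
  solve Keq expr → x = -0.4344; check Q = 0.06789
Then remove 0.4309 M of B.
Step 2:
                  B         G         L         E
  Initial     1.279     1.002    0.6958     1.002
  Change    0.08431  -0.08431  -0.08431   -0.0281
  Equil       1.363    0.9175    0.6115    0.9735
  solve Keq expr → x = -0.0281; check Q = 0.06789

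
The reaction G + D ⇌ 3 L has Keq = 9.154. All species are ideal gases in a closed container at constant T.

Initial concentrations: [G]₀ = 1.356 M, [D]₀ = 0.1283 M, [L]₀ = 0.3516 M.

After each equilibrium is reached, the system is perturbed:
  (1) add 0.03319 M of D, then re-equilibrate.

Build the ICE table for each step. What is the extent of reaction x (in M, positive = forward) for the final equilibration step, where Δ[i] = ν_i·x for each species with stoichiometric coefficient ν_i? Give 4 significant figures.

x = 0.02356 M

Q₀ = 0.2498 vs Keq = 9.154 ⇒ Q<K, forward
Step 1:
                  G         D         L
  I           1.356    0.1283    0.3516
  C         -0.1031   -0.1031    0.3094
  E           1.253   0.02518     0.661
  solve Keq expr → x = 0.1031; check Q = 9.154
Then add 0.03319 M of D.
Step 2:
                  G         D         L
  I           1.253   0.05837     0.661
  C        -0.02356  -0.02356   0.07069
  E           1.229   0.03481    0.7317
  solve Keq expr → x = 0.02356; check Q = 9.154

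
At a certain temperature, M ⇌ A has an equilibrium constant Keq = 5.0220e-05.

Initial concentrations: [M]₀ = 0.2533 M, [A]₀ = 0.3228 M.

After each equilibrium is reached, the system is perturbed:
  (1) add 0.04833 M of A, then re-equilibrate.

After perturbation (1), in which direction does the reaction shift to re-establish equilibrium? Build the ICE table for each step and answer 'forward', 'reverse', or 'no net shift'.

Direction: reverse

Q₀ = 1.274 vs Keq = 5.0220e-05 ⇒ Q>K, reverse
Step 1:
                   M          A
  Initial     0.2533     0.3228
  Change      0.3228    -0.3228
  Equil       0.5761 2.8930e-05
  solve Keq expr → x = -0.3228; check Q = 5.0220e-05
Then add 0.04833 M of A.
Step 2:
                   M          A
  Initial     0.5761    0.04836
  Change     0.04833   -0.04833
  Equil       0.6244 3.1357e-05
  solve Keq expr → x = -0.04833; check Q = 5.0220e-05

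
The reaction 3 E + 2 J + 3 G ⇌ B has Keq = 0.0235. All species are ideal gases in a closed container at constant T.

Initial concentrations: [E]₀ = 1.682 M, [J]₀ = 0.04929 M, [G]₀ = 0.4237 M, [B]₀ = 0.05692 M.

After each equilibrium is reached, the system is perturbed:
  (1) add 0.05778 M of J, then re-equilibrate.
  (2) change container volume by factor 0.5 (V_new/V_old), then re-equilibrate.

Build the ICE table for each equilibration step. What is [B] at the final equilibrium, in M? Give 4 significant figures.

Q₀ = 64.73 vs Keq = 0.0235 ⇒ Q>K, reverse
Step 1:
                   E          J          G          B
  init         1.682    0.04929     0.4237    0.05692
  Δ           0.1683     0.1122     0.1683   -0.05611
  eq            1.85     0.1615      0.592 8.0598e-04
  solve Keq expr → x = -0.05611; check Q = 0.0235
Then add 0.05778 M of J.
Step 2:
                   E          J          G          B
  init          1.85     0.2193      0.592 8.0598e-04
  Δ        -0.001931  -0.001287  -0.001931 6.4354e-04
  eq           1.848      0.218     0.5901    0.00145
  solve Keq expr → x = 6.4354e-04; check Q = 0.0235
Then change container volume by factor 0.5 (V_new/V_old).
Step 3:
                   E          J          G          B
  init         3.697      0.436       1.18   0.002899
  Δ          -0.2169    -0.1446    -0.2169     0.0723
  eq            3.48     0.2914     0.9633    0.07519
  solve Keq expr → x = 0.0723; check Q = 0.0235

[B]_eq = 0.07519 M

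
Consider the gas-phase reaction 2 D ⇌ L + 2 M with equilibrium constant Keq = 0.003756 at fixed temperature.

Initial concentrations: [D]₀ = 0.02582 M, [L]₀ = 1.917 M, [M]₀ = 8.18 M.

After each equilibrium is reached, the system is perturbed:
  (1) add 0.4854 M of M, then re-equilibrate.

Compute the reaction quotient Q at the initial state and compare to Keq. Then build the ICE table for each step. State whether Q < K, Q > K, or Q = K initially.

Q₀ = 1.9240e+05 vs Keq = 0.003756 ⇒ Q>K, reverse
Step 1:
                   D          L          M
  I          0.02582      1.917       8.18
  C            3.828     -1.914     -3.828
  E            3.854   0.002946      4.352
  solve Keq expr → x = -1.914; check Q = 0.003756
Then add 0.4854 M of M.
Step 2:
                   D          L          M
  I            3.854   0.002946      4.837
  C         0.001118 -5.5901e-04  -0.001118
  E            3.855   0.002387      4.836
  solve Keq expr → x = -5.5901e-04; check Q = 0.003756

Q₀ = 1.9240e+05; Q > K (proceeds reverse)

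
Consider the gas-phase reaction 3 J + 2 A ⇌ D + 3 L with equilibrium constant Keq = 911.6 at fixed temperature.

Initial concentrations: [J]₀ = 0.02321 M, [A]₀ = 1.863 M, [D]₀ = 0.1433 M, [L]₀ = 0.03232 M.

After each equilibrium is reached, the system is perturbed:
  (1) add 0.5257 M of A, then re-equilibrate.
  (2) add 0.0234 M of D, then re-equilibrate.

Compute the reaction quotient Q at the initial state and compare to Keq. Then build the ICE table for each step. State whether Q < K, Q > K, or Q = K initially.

Q₀ = 0.1115 vs Keq = 911.6 ⇒ Q<K, forward
Step 1:
                  J         A         D         L
  Initial   0.02321     1.863    0.1433   0.03232
  Change   -0.02126  -0.01417  0.007086   0.02126
  Equil    0.001951     1.849    0.1504   0.05358
  solve Keq expr → x = 0.007086; check Q = 911.6
Then add 0.5257 M of A.
Step 2:
                  J         A         D         L
  Initial  0.001951     2.375    0.1504   0.05358
  Change  -2.9035e-04 -1.9357e-04 9.6785e-05 2.9035e-04
  Equil     0.00166     2.374    0.1505   0.05387
  solve Keq expr → x = 9.6785e-05; check Q = 911.6
Then add 0.0234 M of D.
Step 3:
                  J         A         D         L
  Initial   0.00166     2.374    0.1739   0.05387
  Change  7.9274e-05 5.2849e-05 -2.6425e-05 -7.9274e-05
  Equil     0.00174     2.374    0.1739   0.05379
  solve Keq expr → x = -2.6425e-05; check Q = 911.6

Q₀ = 0.1115; Q < K (proceeds forward)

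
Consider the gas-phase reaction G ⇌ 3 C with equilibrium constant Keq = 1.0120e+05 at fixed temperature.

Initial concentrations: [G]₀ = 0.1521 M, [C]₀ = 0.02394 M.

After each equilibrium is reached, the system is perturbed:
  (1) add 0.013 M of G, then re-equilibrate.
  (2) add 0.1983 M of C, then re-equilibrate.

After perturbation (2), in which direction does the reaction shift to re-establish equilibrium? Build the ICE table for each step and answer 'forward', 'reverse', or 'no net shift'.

Direction: reverse

Q₀ = 9.0208e-05 vs Keq = 1.0120e+05 ⇒ Q<K, forward
Step 1:
                  G         C
  init       0.1521   0.02394
  Δ         -0.1521    0.4563
  eq      1.0944e-06    0.4802
  solve Keq expr → x = 0.1521; check Q = 1.0120e+05
Then add 0.013 M of G.
Step 2:
                  G         C
  init        0.013    0.4802
  Δ          -0.013     0.039
  eq      1.3833e-06    0.5192
  solve Keq expr → x = 0.013; check Q = 1.0120e+05
Then add 0.1983 M of C.
Step 3:
                  G         C
  init    1.3833e-06    0.7175
  Δ       2.2671e-06 -6.8013e-06
  eq      3.6504e-06    0.7175
  solve Keq expr → x = -2.2671e-06; check Q = 1.0120e+05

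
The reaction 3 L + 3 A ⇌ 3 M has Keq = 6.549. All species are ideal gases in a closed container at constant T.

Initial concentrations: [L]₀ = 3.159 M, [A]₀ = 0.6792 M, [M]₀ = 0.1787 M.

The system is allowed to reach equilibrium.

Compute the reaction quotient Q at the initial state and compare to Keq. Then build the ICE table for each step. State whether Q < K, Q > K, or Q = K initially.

Q₀ = 5.7774e-04; Q < K (proceeds forward)

Q₀ = 5.7774e-04 vs Keq = 6.549 ⇒ Q<K, forward
Step 1:
                  L         A         M
  Initial     3.159    0.6792    0.1787
  Change    -0.5341   -0.5341    0.5341
  Equil       2.625    0.1451    0.7128
  solve Keq expr → x = 0.178; check Q = 6.549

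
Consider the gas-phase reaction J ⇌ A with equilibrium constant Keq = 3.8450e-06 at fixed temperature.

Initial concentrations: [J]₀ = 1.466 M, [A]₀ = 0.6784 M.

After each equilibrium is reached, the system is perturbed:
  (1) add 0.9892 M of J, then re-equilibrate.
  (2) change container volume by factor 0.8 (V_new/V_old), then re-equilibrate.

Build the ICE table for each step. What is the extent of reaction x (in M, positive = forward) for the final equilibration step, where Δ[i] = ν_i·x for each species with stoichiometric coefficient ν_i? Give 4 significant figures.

x = 0 M

Q₀ = 0.4628 vs Keq = 3.8450e-06 ⇒ Q>K, reverse
Step 1:
                   J          A
  init         1.466     0.6784
  Δ           0.6784    -0.6784
  eq           2.144 8.2452e-06
  solve Keq expr → x = -0.6784; check Q = 3.8450e-06
Then add 0.9892 M of J.
Step 2:
                   J          A
  init         3.134 8.2452e-06
  Δ       -3.8035e-06 3.8035e-06
  eq           3.134 1.2049e-05
  solve Keq expr → x = 3.8035e-06; check Q = 3.8450e-06
Then change container volume by factor 0.8 (V_new/V_old).
Step 3:
                   J          A
  init         3.917 1.5061e-05
  Δ                0          0
  eq           3.917 1.5061e-05
  solve Keq expr → x = 0; check Q = 3.8450e-06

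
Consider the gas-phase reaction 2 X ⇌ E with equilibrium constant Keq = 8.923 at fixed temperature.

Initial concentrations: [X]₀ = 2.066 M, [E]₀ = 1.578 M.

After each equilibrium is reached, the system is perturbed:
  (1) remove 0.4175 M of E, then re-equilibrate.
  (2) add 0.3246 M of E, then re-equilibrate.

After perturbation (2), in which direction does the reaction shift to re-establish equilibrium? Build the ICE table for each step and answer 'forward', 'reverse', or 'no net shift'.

Q₀ = 0.3697 vs Keq = 8.923 ⇒ Q<K, forward
Step 1:
                   X          E
  I            2.066      1.578
  C           -1.552     0.7762
  E           0.5136      2.354
  solve Keq expr → x = 0.7762; check Q = 8.923
Then remove 0.4175 M of E.
Step 2:
                   X          E
  I           0.5136      1.937
  C         -0.04506    0.02253
  E           0.4686      1.959
  solve Keq expr → x = 0.02253; check Q = 8.923
Then add 0.3246 M of E.
Step 3:
                   X          E
  I           0.4686      2.284
  C          0.03537   -0.01768
  E           0.5039      2.266
  solve Keq expr → x = -0.01768; check Q = 8.923

Direction: reverse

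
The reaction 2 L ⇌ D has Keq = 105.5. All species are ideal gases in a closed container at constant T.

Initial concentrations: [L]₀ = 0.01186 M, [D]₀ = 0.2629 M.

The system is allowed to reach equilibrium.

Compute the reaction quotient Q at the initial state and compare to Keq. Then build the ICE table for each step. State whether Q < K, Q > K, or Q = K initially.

Q₀ = 1869 vs Keq = 105.5 ⇒ Q>K, reverse
Step 1:
                    L           D
  init        0.01186      0.2629
  Δ           0.03631    -0.01815
  eq          0.04817      0.2447
  solve Keq expr → x = -0.01815; check Q = 105.5

Q₀ = 1869; Q > K (proceeds reverse)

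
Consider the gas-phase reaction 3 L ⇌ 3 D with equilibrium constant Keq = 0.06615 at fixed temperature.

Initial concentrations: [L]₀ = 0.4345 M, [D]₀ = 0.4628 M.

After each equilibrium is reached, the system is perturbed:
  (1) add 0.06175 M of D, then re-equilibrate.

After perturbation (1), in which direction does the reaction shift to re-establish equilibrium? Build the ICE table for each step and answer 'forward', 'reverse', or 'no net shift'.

Q₀ = 1.208 vs Keq = 0.06615 ⇒ Q>K, reverse
Step 1:
                  L         D
  init       0.4345    0.4628
  Δ          0.2044   -0.2044
  eq         0.6389    0.2584
  solve Keq expr → x = -0.06814; check Q = 0.06615
Then add 0.06175 M of D.
Step 2:
                  L         D
  init       0.6389    0.3201
  Δ         0.04397  -0.04397
  eq         0.6829    0.2762
  solve Keq expr → x = -0.01466; check Q = 0.06615

Direction: reverse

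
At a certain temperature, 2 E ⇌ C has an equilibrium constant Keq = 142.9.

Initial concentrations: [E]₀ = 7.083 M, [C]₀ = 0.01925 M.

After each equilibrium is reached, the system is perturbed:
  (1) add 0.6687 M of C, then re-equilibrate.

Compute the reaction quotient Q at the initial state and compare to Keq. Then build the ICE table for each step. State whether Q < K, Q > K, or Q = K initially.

Q₀ = 3.8370e-04 vs Keq = 142.9 ⇒ Q<K, forward
Step 1:
                    E           C
  init          7.083     0.01925
  Δ            -6.927       3.463
  eq           0.1561       3.483
  solve Keq expr → x = 3.463; check Q = 142.9
Then add 0.6687 M of C.
Step 2:
                    E           C
  init         0.1561       4.151
  Δ           0.01418   -0.007092
  eq           0.1703       4.144
  solve Keq expr → x = -0.007092; check Q = 142.9

Q₀ = 3.8370e-04; Q < K (proceeds forward)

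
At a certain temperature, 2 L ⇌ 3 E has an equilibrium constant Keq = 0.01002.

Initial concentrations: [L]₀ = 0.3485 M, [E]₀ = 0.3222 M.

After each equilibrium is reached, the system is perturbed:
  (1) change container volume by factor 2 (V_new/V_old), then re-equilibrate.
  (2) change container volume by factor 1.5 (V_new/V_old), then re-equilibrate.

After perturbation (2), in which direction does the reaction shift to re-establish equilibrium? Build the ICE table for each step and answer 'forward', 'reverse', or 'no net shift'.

Direction: forward

Q₀ = 0.2754 vs Keq = 0.01002 ⇒ Q>K, reverse
Step 1:
                  L         E
  I          0.3485    0.3222
  C          0.1272   -0.1908
  E          0.4757    0.1314
  solve Keq expr → x = -0.06361; check Q = 0.01002
Then change container volume by factor 2 (V_new/V_old).
Step 2:
                  L         E
  I          0.2379   0.06569
  C       -0.009849   0.01477
  E           0.228   0.08046
  solve Keq expr → x = 0.004924; check Q = 0.01002
Then change container volume by factor 1.5 (V_new/V_old).
Step 3:
                  L         E
  I           0.152   0.05364
  C       -0.004384  0.006576
  E          0.1476   0.06022
  solve Keq expr → x = 0.002192; check Q = 0.01002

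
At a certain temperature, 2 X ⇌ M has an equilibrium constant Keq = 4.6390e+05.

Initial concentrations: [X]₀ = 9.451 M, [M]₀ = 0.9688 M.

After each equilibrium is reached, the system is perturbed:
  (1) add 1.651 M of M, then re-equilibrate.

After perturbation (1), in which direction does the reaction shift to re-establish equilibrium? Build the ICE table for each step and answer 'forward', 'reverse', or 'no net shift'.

Direction: reverse

Q₀ = 0.01085 vs Keq = 4.6390e+05 ⇒ Q<K, forward
Step 1:
                   X          M
  Initial      9.451     0.9688
  Change      -9.447      4.724
  Equil     0.003503      5.693
  solve Keq expr → x = 4.724; check Q = 4.6390e+05
Then add 1.651 M of M.
Step 2:
                   X          M
  Initial   0.003503      7.344
  Change  4.7562e-04 -2.3781e-04
  Equil     0.003979      7.343
  solve Keq expr → x = -2.3781e-04; check Q = 4.6390e+05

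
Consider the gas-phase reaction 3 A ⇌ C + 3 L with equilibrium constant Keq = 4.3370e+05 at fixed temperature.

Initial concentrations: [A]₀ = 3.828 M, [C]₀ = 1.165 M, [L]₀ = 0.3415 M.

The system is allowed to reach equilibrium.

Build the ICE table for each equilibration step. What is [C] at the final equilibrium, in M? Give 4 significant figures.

Q₀ = 8.2715e-04 vs Keq = 4.3370e+05 ⇒ Q<K, forward
Step 1:
                  A         C         L
  I           3.828     1.165    0.3415
  C          -3.755     1.252     3.755
  E         0.07263     2.417     4.097
  solve Keq expr → x = 1.252; check Q = 4.3370e+05

[C]_eq = 2.417 M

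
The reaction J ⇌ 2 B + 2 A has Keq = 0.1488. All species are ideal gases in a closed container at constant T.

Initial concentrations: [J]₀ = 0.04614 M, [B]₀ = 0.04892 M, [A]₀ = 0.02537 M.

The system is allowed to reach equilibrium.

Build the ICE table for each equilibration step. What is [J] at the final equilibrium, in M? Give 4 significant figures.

[J]_eq = 0.001669 M

Q₀ = 3.3384e-05 vs Keq = 0.1488 ⇒ Q<K, forward
Step 1:
                    J           B           A
  init        0.04614     0.04892     0.02537
  Δ          -0.04447     0.08894     0.08894
  eq         0.001669      0.1379      0.1143
  solve Keq expr → x = 0.04447; check Q = 0.1488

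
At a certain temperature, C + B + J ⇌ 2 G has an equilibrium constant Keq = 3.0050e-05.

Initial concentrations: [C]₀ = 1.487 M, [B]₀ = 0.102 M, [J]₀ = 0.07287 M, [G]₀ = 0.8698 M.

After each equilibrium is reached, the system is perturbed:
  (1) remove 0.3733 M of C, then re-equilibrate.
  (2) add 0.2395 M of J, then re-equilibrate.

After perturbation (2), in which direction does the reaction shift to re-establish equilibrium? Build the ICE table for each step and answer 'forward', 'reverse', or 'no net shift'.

Direction: forward

Q₀ = 68.45 vs Keq = 3.0050e-05 ⇒ Q>K, reverse
Step 1:
                  C         B         J         G
  I           1.487     0.102   0.07287    0.8698
  C          0.4329    0.4329    0.4329   -0.8658
  E            1.92    0.5349    0.5058  0.003951
  solve Keq expr → x = -0.4329; check Q = 3.0050e-05
Then remove 0.3733 M of C.
Step 2:
                  C         B         J         G
  I           1.547    0.5349    0.5058  0.003951
  C       2.0162e-04 2.0162e-04 2.0162e-04 -4.0323e-04
  E           1.547    0.5351     0.506  0.003548
  solve Keq expr → x = -2.0162e-04; check Q = 3.0050e-05
Then add 0.2395 M of J.
Step 3:
                  C         B         J         G
  I           1.547    0.5351    0.7455  0.003548
  C       -3.7769e-04 -3.7769e-04 -3.7769e-04 7.5538e-04
  E           1.546    0.5347    0.7451  0.004303
  solve Keq expr → x = 3.7769e-04; check Q = 3.0050e-05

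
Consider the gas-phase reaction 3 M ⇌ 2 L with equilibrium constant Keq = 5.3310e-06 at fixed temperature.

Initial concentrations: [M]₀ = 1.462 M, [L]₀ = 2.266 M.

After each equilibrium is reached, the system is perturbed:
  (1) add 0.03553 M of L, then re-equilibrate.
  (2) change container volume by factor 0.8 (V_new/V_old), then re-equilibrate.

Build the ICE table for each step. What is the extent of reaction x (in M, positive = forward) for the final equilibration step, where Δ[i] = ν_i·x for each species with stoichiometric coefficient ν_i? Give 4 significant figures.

Q₀ = 1.643 vs Keq = 5.3310e-06 ⇒ Q>K, reverse
Step 1:
                   M          L
  I            1.462      2.266
  C            3.362     -2.242
  E            4.824    0.02447
  solve Keq expr → x = -1.121; check Q = 5.3310e-06
Then add 0.03553 M of L.
Step 2:
                   M          L
  I            4.824       0.06
  C          0.05269   -0.03513
  E            4.877    0.02487
  solve Keq expr → x = -0.01756; check Q = 5.3310e-06
Then change container volume by factor 0.8 (V_new/V_old).
Step 3:
                   M          L
  I            6.096    0.03108
  C        -0.005434   0.003623
  E            6.091    0.03471
  solve Keq expr → x = 0.001811; check Q = 5.3310e-06

x = 0.001811 M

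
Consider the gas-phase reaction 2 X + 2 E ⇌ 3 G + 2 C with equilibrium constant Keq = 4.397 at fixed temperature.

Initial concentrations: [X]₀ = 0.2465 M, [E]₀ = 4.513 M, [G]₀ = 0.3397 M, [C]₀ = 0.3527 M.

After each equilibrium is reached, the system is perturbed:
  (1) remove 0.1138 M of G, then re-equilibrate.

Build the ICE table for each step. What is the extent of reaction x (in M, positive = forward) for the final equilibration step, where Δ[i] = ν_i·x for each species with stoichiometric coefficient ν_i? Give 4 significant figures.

Q₀ = 0.00394 vs Keq = 4.397 ⇒ Q<K, forward
Step 1:
                  X         E         G         C
  Initial    0.2465     4.513    0.3397    0.3527
  Change    -0.2129   -0.2129    0.3194    0.2129
  Equil     0.03357       4.3    0.6591    0.5656
  solve Keq expr → x = 0.1065; check Q = 4.397
Then remove 0.1138 M of G.
Step 2:
                  X         E         G         C
  Initial   0.03357       4.3    0.5453    0.5656
  Change   -0.00718  -0.00718   0.01077   0.00718
  Equil     0.02639     4.293    0.5561    0.5728
  solve Keq expr → x = 0.00359; check Q = 4.397

x = 0.00359 M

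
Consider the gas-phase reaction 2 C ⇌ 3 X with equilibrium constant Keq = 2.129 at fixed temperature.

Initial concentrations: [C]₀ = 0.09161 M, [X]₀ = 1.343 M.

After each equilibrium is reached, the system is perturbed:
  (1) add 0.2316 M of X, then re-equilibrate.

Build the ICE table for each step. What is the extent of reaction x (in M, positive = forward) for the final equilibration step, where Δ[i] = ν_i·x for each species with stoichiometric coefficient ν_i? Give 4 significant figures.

Q₀ = 288.6 vs Keq = 2.129 ⇒ Q>K, reverse
Step 1:
                  C         X
  I         0.09161     1.343
  C          0.3775   -0.5663
  E          0.4691    0.7767
  solve Keq expr → x = -0.1888; check Q = 2.129
Then add 0.2316 M of X.
Step 2:
                  C         X
  I          0.4691     1.008
  C         0.09008   -0.1351
  E          0.5592    0.8732
  solve Keq expr → x = -0.04504; check Q = 2.129

x = -0.04504 M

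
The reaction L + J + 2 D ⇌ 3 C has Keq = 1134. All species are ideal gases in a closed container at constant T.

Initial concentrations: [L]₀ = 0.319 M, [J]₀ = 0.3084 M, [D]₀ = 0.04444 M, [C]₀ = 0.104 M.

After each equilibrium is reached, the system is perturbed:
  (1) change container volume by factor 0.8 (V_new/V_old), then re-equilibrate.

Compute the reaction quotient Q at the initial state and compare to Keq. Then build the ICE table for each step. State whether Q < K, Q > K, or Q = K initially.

Q₀ = 5.79; Q < K (proceeds forward)

Q₀ = 5.79 vs Keq = 1134 ⇒ Q<K, forward
Step 1:
                  L         J         D         C
  Initial     0.319    0.3084   0.04444     0.104
  Change   -0.01897  -0.01897  -0.03794    0.0569
  Equil         0.3    0.2894  0.006504    0.1609
  solve Keq expr → x = 0.01897; check Q = 1134
Then change container volume by factor 0.8 (V_new/V_old).
Step 2:
                  L         J         D         C
  Initial     0.375    0.3618   0.00813    0.2011
  Change  -3.9321e-04 -3.9321e-04 -7.8641e-04   0.00118
  Equil      0.3746    0.3614  0.007344    0.2023
  solve Keq expr → x = 3.9321e-04; check Q = 1134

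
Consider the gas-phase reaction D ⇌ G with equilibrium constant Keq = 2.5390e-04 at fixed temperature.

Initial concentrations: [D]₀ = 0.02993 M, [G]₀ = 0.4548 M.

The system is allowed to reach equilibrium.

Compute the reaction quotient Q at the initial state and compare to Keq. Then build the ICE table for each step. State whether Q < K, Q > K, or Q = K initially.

Q₀ = 15.2 vs Keq = 2.5390e-04 ⇒ Q>K, reverse
Step 1:
                  D         G
  Initial   0.02993    0.4548
  Change     0.4547   -0.4547
  Equil      0.4846 1.2304e-04
  solve Keq expr → x = -0.4547; check Q = 2.5390e-04

Q₀ = 15.2; Q > K (proceeds reverse)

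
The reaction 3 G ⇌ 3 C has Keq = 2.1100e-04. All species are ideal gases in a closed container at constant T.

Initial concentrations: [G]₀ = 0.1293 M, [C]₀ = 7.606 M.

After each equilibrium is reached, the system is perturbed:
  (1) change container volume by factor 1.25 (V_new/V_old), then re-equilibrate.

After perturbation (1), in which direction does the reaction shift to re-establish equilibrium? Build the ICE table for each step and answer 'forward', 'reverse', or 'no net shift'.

Direction: no net shift

Q₀ = 2.0355e+05 vs Keq = 2.1100e-04 ⇒ Q>K, reverse
Step 1:
                  G         C
  Initial    0.1293     7.606
  Change      7.171    -7.171
  Equil       7.301    0.4346
  solve Keq expr → x = -2.39; check Q = 2.1100e-04
Then change container volume by factor 1.25 (V_new/V_old).
Step 2:
                  G         C
  Initial     5.841    0.3477
  Change          0         0
  Equil       5.841    0.3477
  solve Keq expr → x = 0; check Q = 2.1100e-04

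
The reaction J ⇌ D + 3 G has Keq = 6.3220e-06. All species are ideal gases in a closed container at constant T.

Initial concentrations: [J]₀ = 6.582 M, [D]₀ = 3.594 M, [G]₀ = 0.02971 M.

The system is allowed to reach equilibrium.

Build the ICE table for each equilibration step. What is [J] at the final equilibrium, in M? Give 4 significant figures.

Q₀ = 1.4320e-05 vs Keq = 6.3220e-06 ⇒ Q>K, reverse
Step 1:
                  J         D         G
  Initial     6.582     3.594   0.02971
  Change    0.00236  -0.00236  -0.00708
  Equil       6.584     3.592   0.02263
  solve Keq expr → x = -0.00236; check Q = 6.3220e-06

[J]_eq = 6.584 M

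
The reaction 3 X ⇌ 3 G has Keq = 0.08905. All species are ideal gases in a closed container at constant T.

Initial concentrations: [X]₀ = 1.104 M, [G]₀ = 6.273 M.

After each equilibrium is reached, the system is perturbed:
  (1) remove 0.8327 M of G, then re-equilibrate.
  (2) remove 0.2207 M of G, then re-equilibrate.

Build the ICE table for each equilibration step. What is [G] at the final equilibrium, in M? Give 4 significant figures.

Q₀ = 183.5 vs Keq = 0.08905 ⇒ Q>K, reverse
Step 1:
                   X          G
  Initial      1.104      6.273
  Change       3.996     -3.996
  Equil          5.1      2.277
  solve Keq expr → x = -1.332; check Q = 0.08905
Then remove 0.8327 M of G.
Step 2:
                   X          G
  Initial        5.1      1.445
  Change     -0.5756     0.5756
  Equil        4.524       2.02
  solve Keq expr → x = 0.1919; check Q = 0.08905
Then remove 0.2207 M of G.
Step 3:
                   X          G
  Initial      4.524        1.8
  Change     -0.1526     0.1526
  Equil        4.371      1.952
  solve Keq expr → x = 0.05086; check Q = 0.08905

[G]_eq = 1.952 M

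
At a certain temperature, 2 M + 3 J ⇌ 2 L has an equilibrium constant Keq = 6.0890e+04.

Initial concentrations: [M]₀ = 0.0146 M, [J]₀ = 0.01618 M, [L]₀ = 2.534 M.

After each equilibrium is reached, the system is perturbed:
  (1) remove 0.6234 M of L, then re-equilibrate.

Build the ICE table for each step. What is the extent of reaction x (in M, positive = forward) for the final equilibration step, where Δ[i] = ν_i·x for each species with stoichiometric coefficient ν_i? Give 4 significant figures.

x = 0.006754 M

Q₀ = 7.1117e+09 vs Keq = 6.0890e+04 ⇒ Q>K, reverse
Step 1:
                   M          J          L
  init        0.0146    0.01618      2.534
  Δ           0.1111     0.1666    -0.1111
  eq          0.1257     0.1828      2.423
  solve Keq expr → x = -0.05553; check Q = 6.0890e+04
Then remove 0.6234 M of L.
Step 2:
                   M          J          L
  init        0.1257     0.1828        1.8
  Δ         -0.01351   -0.02026    0.01351
  eq          0.1122     0.1625      1.813
  solve Keq expr → x = 0.006754; check Q = 6.0890e+04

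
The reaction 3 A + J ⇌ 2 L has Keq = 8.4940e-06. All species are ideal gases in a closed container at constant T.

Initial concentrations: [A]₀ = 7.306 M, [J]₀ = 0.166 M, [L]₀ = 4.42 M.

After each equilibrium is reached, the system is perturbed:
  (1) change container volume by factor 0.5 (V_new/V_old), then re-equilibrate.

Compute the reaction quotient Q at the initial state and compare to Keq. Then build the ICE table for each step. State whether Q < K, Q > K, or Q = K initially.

Q₀ = 0.3018 vs Keq = 8.4940e-06 ⇒ Q>K, reverse
Step 1:
                   A          J          L
  init         7.306      0.166       4.42
  Δ              6.3        2.1       -4.2
  eq           13.61      2.266     0.2202
  solve Keq expr → x = -2.1; check Q = 8.4940e-06
Then change container volume by factor 0.5 (V_new/V_old).
Step 2:
                   A          J          L
  init         27.21      4.532     0.4403
  Δ          -0.5898    -0.1966     0.3932
  eq           26.62      4.335     0.8335
  solve Keq expr → x = 0.1966; check Q = 8.4940e-06

Q₀ = 0.3018; Q > K (proceeds reverse)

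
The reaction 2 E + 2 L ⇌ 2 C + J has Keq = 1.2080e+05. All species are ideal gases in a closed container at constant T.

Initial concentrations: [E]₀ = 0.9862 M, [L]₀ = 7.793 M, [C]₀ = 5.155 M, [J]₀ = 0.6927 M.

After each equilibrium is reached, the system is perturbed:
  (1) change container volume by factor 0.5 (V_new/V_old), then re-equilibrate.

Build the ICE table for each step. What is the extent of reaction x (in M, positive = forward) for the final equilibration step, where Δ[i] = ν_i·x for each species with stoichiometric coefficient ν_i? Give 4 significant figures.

Q₀ = 0.3116 vs Keq = 1.2080e+05 ⇒ Q<K, forward
Step 1:
                  E         L         C         J
  init       0.9862     7.793     5.155    0.6927
  Δ         -0.9834   -0.9834    0.9834    0.4917
  eq       0.002823      6.81     6.138     1.184
  solve Keq expr → x = 0.4917; check Q = 1.2080e+05
Then change container volume by factor 0.5 (V_new/V_old).
Step 2:
                  E         L         C         J
  init     0.005645     13.62     12.28     2.369
  Δ       -0.001652 -0.001652  0.001652 8.2585e-04
  eq       0.003993     13.62     12.28      2.37
  solve Keq expr → x = 8.2585e-04; check Q = 1.2080e+05

x = 8.2585e-04 M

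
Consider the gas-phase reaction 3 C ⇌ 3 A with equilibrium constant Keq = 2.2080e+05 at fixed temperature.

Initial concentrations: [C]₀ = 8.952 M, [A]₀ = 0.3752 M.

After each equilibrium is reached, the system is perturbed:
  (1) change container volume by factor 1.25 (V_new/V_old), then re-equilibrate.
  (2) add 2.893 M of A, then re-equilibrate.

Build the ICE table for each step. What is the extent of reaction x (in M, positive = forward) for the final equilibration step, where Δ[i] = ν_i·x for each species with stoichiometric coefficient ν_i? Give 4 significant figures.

x = -0.0157 M

Q₀ = 7.3626e-05 vs Keq = 2.2080e+05 ⇒ Q<K, forward
Step 1:
                    C           A
  I             8.952      0.3752
  C              -8.8         8.8
  E            0.1518       9.175
  solve Keq expr → x = 2.933; check Q = 2.2080e+05
Then change container volume by factor 1.25 (V_new/V_old).
Step 2:
                    C           A
  I            0.1214        7.34
  C                 0           0
  E            0.1214        7.34
  solve Keq expr → x = 0; check Q = 2.2080e+05
Then add 2.893 M of A.
Step 3:
                    C           A
  I            0.1214       10.23
  C           0.04709    -0.04709
  E            0.1685       10.19
  solve Keq expr → x = -0.0157; check Q = 2.2080e+05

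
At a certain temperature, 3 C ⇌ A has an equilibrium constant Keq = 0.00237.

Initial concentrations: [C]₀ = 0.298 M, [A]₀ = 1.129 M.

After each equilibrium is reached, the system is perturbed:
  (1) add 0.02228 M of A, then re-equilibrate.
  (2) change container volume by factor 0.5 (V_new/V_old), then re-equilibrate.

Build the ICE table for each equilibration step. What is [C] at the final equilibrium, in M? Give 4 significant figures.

[C]_eq = 5.982 M

Q₀ = 42.66 vs Keq = 0.00237 ⇒ Q>K, reverse
Step 1:
                  C         A
  init        0.298     1.129
  Δ           3.106    -1.035
  eq          3.404   0.09352
  solve Keq expr → x = -1.035; check Q = 0.00237
Then add 0.02228 M of A.
Step 2:
                  C         A
  init        3.404    0.1158
  Δ         0.05342  -0.01781
  eq          3.458   0.09799
  solve Keq expr → x = -0.01781; check Q = 0.00237
Then change container volume by factor 0.5 (V_new/V_old).
Step 3:
                  C         A
  init        6.916     0.196
  Δ         -0.9339    0.3113
  eq          5.982    0.5073
  solve Keq expr → x = 0.3113; check Q = 0.00237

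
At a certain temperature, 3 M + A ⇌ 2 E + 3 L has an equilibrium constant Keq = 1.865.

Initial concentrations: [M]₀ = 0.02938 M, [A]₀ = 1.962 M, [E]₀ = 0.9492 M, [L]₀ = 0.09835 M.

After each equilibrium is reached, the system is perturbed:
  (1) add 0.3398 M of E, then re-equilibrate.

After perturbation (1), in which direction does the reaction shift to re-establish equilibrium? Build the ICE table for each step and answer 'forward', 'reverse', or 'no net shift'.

Direction: reverse

Q₀ = 17.23 vs Keq = 1.865 ⇒ Q>K, reverse
Step 1:
                    M           A           E           L
  Initial     0.02938       1.962      0.9492     0.09835
  Change      0.01952    0.006507    -0.01301    -0.01952
  Equil        0.0489       1.969      0.9362     0.07883
  solve Keq expr → x = -0.006507; check Q = 1.865
Then add 0.3398 M of E.
Step 2:
                    M           A           E           L
  Initial      0.0489       1.969       1.276     0.07883
  Change     0.006282    0.002094   -0.004188   -0.006282
  Equil       0.05518       1.971       1.272     0.07255
  solve Keq expr → x = -0.002094; check Q = 1.865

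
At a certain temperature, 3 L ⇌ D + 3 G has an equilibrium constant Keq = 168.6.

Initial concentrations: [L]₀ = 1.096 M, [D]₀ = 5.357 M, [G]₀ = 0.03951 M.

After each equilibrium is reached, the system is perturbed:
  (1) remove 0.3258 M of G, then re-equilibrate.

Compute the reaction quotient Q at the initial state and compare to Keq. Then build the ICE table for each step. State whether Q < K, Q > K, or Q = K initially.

Q₀ = 2.5096e-04 vs Keq = 168.6 ⇒ Q<K, forward
Step 1:
                    L           D           G
  init          1.096       5.357     0.03951
  Δ           -0.8194      0.2731      0.8194
  eq           0.2766        5.63      0.8589
  solve Keq expr → x = 0.2731; check Q = 168.6
Then remove 0.3258 M of G.
Step 2:
                    L           D           G
  init         0.2766        5.63      0.5331
  Δ          -0.07913     0.02638     0.07913
  eq           0.1975       5.657      0.6122
  solve Keq expr → x = 0.02638; check Q = 168.6

Q₀ = 2.5096e-04; Q < K (proceeds forward)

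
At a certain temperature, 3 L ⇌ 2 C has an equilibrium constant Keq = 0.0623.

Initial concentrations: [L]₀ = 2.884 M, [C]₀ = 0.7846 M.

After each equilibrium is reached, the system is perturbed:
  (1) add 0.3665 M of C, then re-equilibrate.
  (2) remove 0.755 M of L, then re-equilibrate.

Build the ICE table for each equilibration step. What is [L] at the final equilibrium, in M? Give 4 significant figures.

Q₀ = 0.02566 vs Keq = 0.0623 ⇒ Q<K, forward
Step 1:
                  L         C
  init        2.884    0.7846
  Δ         -0.3412    0.2275
  eq          2.543     1.012
  solve Keq expr → x = 0.1137; check Q = 0.0623
Then add 0.3665 M of C.
Step 2:
                  L         C
  init        2.543     1.379
  Δ          0.2863   -0.1909
  eq          2.829     1.188
  solve Keq expr → x = -0.09543; check Q = 0.0623
Then remove 0.755 M of L.
Step 3:
                  L         C
  init        2.074     1.188
  Δ          0.3599   -0.2399
  eq          2.434    0.9478
  solve Keq expr → x = -0.12; check Q = 0.0623

[L]_eq = 2.434 M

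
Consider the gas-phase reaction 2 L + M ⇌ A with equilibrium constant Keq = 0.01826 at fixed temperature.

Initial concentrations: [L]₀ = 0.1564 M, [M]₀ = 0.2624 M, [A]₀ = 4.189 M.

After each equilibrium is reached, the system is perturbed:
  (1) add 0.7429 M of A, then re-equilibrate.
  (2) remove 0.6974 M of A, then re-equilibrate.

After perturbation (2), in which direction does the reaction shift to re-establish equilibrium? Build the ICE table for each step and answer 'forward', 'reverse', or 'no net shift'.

Direction: forward

Q₀ = 652.6 vs Keq = 0.01826 ⇒ Q>K, reverse
Step 1:
                   L          M          A
  init        0.1564     0.2624      4.189
  Δ            5.267      2.634     -2.634
  eq           5.424      2.896      1.555
  solve Keq expr → x = -2.634; check Q = 0.01826
Then add 0.7429 M of A.
Step 2:
                   L          M          A
  init         5.424      2.896      2.298
  Δ           0.5217     0.2609    -0.2609
  eq           5.945      3.157      2.037
  solve Keq expr → x = -0.2609; check Q = 0.01826
Then remove 0.6974 M of A.
Step 3:
                   L          M          A
  init         5.945      3.157       1.34
  Δ           -0.488     -0.244      0.244
  eq           5.457      2.913      1.584
  solve Keq expr → x = 0.244; check Q = 0.01826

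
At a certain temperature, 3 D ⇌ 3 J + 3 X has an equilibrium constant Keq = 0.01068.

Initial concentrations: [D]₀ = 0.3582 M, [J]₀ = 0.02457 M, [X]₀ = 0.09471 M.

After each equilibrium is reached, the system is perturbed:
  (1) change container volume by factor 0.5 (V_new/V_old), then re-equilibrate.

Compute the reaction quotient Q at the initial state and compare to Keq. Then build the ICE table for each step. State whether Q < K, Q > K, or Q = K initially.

Q₀ = 2.7417e-07 vs Keq = 0.01068 ⇒ Q<K, forward
Step 1:
                  D         J         X
  init       0.3582   0.02457   0.09471
  Δ         -0.1549    0.1549    0.1549
  eq         0.2033    0.1794    0.2496
  solve Keq expr → x = 0.05162; check Q = 0.01068
Then change container volume by factor 0.5 (V_new/V_old).
Step 2:
                  D         J         X
  init       0.4067    0.3589    0.4991
  Δ         0.09069  -0.09069  -0.09069
  eq         0.4974    0.2682    0.4084
  solve Keq expr → x = -0.03023; check Q = 0.01068

Q₀ = 2.7417e-07; Q < K (proceeds forward)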